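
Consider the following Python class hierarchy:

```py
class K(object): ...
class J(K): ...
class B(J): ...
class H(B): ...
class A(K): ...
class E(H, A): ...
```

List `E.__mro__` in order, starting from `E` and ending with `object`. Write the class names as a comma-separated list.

L[E] = E + merge(L[H], L[A], [H A])
  take H:  [H B J K object] + [A K object] + [H A]
  take B:  [B J K object] + [A K object] + [A]
  take J:  [J K object] + [A K object] + [A]
  take A:  [K object] + [A K object] + [A]
  take K:  [K object] + [K object]
  take object:  [object] + [object]

E, H, B, J, A, K, object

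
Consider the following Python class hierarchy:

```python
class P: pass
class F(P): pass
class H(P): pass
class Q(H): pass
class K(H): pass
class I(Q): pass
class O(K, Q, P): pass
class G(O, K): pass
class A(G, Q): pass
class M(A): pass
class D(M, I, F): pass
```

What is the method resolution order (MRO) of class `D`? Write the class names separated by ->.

D -> M -> A -> G -> O -> K -> I -> Q -> H -> F -> P -> object

L[D] = D + merge(L[M], L[I], L[F], [M I F])
  take M:  [M A G O K Q H P object] + [I Q H P object] + [F P object] + [M I F]
  take A:  [A G O K Q H P object] + [I Q H P object] + [F P object] + [I F]
  take G:  [G O K Q H P object] + [I Q H P object] + [F P object] + [I F]
  take O:  [O K Q H P object] + [I Q H P object] + [F P object] + [I F]
  take K:  [K Q H P object] + [I Q H P object] + [F P object] + [I F]
  take I:  [Q H P object] + [I Q H P object] + [F P object] + [I F]
  take Q:  [Q H P object] + [Q H P object] + [F P object] + [F]
  take H:  [H P object] + [H P object] + [F P object] + [F]
  take F:  [P object] + [P object] + [F P object] + [F]
  take P:  [P object] + [P object] + [P object]
  take object:  [object] + [object] + [object]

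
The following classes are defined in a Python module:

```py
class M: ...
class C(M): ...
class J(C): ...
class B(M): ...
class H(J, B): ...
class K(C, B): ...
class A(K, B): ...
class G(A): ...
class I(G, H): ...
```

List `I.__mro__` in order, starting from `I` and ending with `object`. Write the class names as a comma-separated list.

I, G, A, K, H, J, C, B, M, object

L[I] = I + merge(L[G], L[H], [G H])
  take G:  [G A K C B M object] + [H J C B M object] + [G H]
  take A:  [A K C B M object] + [H J C B M object] + [H]
  take K:  [K C B M object] + [H J C B M object] + [H]
  take H:  [C B M object] + [H J C B M object] + [H]
  take J:  [C B M object] + [J C B M object]
  take C:  [C B M object] + [C B M object]
  take B:  [B M object] + [B M object]
  take M:  [M object] + [M object]
  take object:  [object] + [object]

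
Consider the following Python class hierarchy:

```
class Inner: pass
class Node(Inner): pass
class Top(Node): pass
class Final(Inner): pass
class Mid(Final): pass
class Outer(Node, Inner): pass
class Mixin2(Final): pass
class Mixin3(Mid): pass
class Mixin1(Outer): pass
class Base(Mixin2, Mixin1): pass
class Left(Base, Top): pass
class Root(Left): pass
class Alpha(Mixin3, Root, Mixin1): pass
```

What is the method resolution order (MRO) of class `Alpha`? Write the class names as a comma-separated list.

Alpha, Mixin3, Mid, Root, Left, Base, Mixin2, Final, Mixin1, Outer, Top, Node, Inner, object

L[Alpha] = Alpha + merge(L[Mixin3], L[Root], L[Mixin1], [Mixin3 Root Mixin1])
  take Mixin3:  [Mixin3 Mid Final Inner object] + [Root Left Base Mixin2 Final Mixin1 Outer Top Node Inner object] + [Mixin1 Outer Node Inner object] + [Mixin3 Root Mixin1]
  take Mid:  [Mid Final Inner object] + [Root Left Base Mixin2 Final Mixin1 Outer Top Node Inner object] + [Mixin1 Outer Node Inner object] + [Root Mixin1]
  take Root:  [Final Inner object] + [Root Left Base Mixin2 Final Mixin1 Outer Top Node Inner object] + [Mixin1 Outer Node Inner object] + [Root Mixin1]
  take Left:  [Final Inner object] + [Left Base Mixin2 Final Mixin1 Outer Top Node Inner object] + [Mixin1 Outer Node Inner object] + [Mixin1]
  take Base:  [Final Inner object] + [Base Mixin2 Final Mixin1 Outer Top Node Inner object] + [Mixin1 Outer Node Inner object] + [Mixin1]
  take Mixin2:  [Final Inner object] + [Mixin2 Final Mixin1 Outer Top Node Inner object] + [Mixin1 Outer Node Inner object] + [Mixin1]
  take Final:  [Final Inner object] + [Final Mixin1 Outer Top Node Inner object] + [Mixin1 Outer Node Inner object] + [Mixin1]
  take Mixin1:  [Inner object] + [Mixin1 Outer Top Node Inner object] + [Mixin1 Outer Node Inner object] + [Mixin1]
  take Outer:  [Inner object] + [Outer Top Node Inner object] + [Outer Node Inner object]
  take Top:  [Inner object] + [Top Node Inner object] + [Node Inner object]
  take Node:  [Inner object] + [Node Inner object] + [Node Inner object]
  take Inner:  [Inner object] + [Inner object] + [Inner object]
  take object:  [object] + [object] + [object]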